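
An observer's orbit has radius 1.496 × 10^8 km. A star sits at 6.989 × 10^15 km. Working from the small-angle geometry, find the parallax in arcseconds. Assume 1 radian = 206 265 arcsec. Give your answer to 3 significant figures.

0.00442 arcsec

θ ≈ B/d = (1.496 × 10^8) / (6.989 × 10^15) = 2.1405 × 10^-8 rad.
In arcseconds: 2.1405 × 10^-8 × 206265 = 0.0044151″.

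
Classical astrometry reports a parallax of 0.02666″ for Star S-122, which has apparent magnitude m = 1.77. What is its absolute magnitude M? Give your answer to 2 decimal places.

d = 1/p = 1/0.02666″ = 37.509 pc.
m − M = 5 log₁₀(37.509) − 5 = 7.8707 − 5 = 2.8707.
M = m − (m − M) = 1.77 − 2.8707 = -1.10.

M = -1.10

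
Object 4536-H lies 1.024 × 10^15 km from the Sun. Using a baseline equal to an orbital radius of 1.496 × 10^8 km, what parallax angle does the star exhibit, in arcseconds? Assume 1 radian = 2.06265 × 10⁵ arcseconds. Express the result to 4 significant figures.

0.03013 arcsec

θ ≈ B/d = (1.496 × 10^8) / (1.024 × 10^15) = 1.4609 × 10^-7 rad.
In arcseconds: 1.4609 × 10^-7 × 206265 = 0.030133″.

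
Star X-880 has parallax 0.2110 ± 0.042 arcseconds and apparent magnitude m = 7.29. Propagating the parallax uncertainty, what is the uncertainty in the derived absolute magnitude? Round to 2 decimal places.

M = m − 5 log₁₀ d + 5 = m + 5 log₁₀ p + 5, so ∂M/∂p = 5/(p ln 10).
σ_M = (5/ln 10) · (σ_p/p) = 2.1715 × 0.042/0.2110 = 2.1715 × 0.19905 = 0.43224.

σ_M = 0.43 mag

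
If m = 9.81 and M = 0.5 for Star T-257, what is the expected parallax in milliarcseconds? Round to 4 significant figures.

1.374 mas

m − M = 9.81 − 0.5 = 9.31.
d = 10^((m−M)/5 + 1) = 10^2.862 = 727.78 pc.
p = 1/d = 1/727.78 = 0.001374 arcsec = 1.374 mas.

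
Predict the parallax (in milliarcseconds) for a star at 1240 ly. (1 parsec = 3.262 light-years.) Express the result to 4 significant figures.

2.631 mas

d = 1240 ly ÷ 3.262 = 380.13 pc.
p = 1/d = 1/380.13 = 0.0026307 arcsec.
= 0.0026307 × 1000 = 2.6307 mas.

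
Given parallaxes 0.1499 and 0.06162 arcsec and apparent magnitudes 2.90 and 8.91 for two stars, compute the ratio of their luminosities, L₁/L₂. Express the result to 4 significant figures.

L₁/L₂ = 42.84

d₁ = 1/p₁ = 1/0.1499″ = 6.6711 pc; d₂ = 1/p₂ = 1/0.06162″ = 16.228 pc.
M₁ = m₁ − 5 log₁₀ d₁ + 5 = 2.90 − 4.1210 + 5 = 3.7790.
M₂ = 8.91 − 6.0513 + 5 = 7.8587.
L₁/L₂ = 10^(0.4(M₂ − M₁)) = 10^(0.4 × 4.0797) = 10^1.63188 = 42.843.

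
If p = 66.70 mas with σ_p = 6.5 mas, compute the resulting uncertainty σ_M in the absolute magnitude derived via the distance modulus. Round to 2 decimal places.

M = m − 5 log₁₀ d + 5 = m + 5 log₁₀ p + 5, so ∂M/∂p = 5/(p ln 10).
σ_M = (5/ln 10) · (σ_p/p) = 2.1715 × 6.5/66.70 = 2.1715 × 0.097451 = 0.21161.

σ_M = 0.21 mag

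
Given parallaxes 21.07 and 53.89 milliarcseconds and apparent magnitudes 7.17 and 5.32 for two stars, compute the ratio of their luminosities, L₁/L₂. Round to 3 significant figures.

d₁ = 1/p₁ = 1/0.02107″ = 47.461 pc; d₂ = 1/p₂ = 1/0.05389″ = 18.556 pc.
M₁ = m₁ − 5 log₁₀ d₁ + 5 = 7.17 − 8.3817 + 5 = 3.7883.
M₂ = 5.32 − 6.3424 + 5 = 3.9776.
L₁/L₂ = 10^(0.4(M₂ − M₁)) = 10^(0.4 × 0.1893) = 10^0.07572 = 1.1905.

L₁/L₂ = 1.19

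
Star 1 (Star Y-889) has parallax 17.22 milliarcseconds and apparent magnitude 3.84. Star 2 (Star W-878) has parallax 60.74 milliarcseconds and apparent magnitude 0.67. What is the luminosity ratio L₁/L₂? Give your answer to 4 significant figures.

L₁/L₂ = 0.6712

d₁ = 1/p₁ = 1/0.01722″ = 58.072 pc; d₂ = 1/p₂ = 1/0.06074″ = 16.464 pc.
M₁ = m₁ − 5 log₁₀ d₁ + 5 = 3.84 − 8.8198 + 5 = 0.0202.
M₂ = 0.67 − 6.0827 + 5 = -0.4127.
L₁/L₂ = 10^(0.4(M₂ − M₁)) = 10^(0.4 × (-0.4329)) = 10^(-0.17316) = 0.67118.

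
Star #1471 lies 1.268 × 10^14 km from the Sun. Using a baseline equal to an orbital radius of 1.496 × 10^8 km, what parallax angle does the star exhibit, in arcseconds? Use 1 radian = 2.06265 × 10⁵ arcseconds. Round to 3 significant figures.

θ ≈ B/d = (1.496 × 10^8) / (1.268 × 10^14) = 1.1798 × 10^-6 rad.
In arcseconds: 1.1798 × 10^-6 × 206265 = 0.24335″.

0.243 arcsec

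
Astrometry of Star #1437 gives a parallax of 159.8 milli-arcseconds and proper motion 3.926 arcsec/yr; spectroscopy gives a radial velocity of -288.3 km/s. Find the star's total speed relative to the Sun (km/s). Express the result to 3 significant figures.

d = 1/p = 1/0.1598″ = 6.2578 pc.
v_t = 4.740 μ d = 4.740 × 3.926 × 6.2578 = 116.45 km/s.
v = √(v_r² + v_t²) = √((-288.3)² + 116.45²) = √96677.5 = 310.93 km/s.

311 km/s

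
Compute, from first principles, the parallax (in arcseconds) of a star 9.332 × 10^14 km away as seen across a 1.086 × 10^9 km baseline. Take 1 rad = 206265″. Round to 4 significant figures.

θ ≈ B/d = (1.086 × 10^9) / (9.332 × 10^14) = 1.1637 × 10^-6 rad.
In arcseconds: 1.1637 × 10^-6 × 206265 = 0.24003″.

0.2400 arcsec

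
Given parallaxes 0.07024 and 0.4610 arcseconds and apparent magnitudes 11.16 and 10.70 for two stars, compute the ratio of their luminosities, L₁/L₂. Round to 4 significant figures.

L₁/L₂ = 28.20

d₁ = 1/p₁ = 1/0.07024″ = 14.237 pc; d₂ = 1/p₂ = 1/0.4610″ = 2.1692 pc.
M₁ = m₁ − 5 log₁₀ d₁ + 5 = 11.16 − 5.7671 + 5 = 10.3929.
M₂ = 10.70 − 1.6815 + 5 = 14.0185.
L₁/L₂ = 10^(0.4(M₂ − M₁)) = 10^(0.4 × 3.6256) = 10^1.45024 = 28.199.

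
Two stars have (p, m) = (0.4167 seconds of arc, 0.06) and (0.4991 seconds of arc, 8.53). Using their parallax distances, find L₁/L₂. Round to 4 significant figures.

L₁/L₂ = 3505

d₁ = 1/p₁ = 1/0.4167″ = 2.3998 pc; d₂ = 1/p₂ = 1/0.4991″ = 2.0036 pc.
M₁ = m₁ − 5 log₁₀ d₁ + 5 = 0.06 − 1.9009 + 5 = 3.1591.
M₂ = 8.53 − 1.5091 + 5 = 12.0209.
L₁/L₂ = 10^(0.4(M₂ − M₁)) = 10^(0.4 × 8.8618) = 10^3.54472 = 3505.3.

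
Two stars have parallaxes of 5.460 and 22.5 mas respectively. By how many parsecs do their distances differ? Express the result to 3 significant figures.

139 pc

d_A = 1/0.005460″ = 183.15 pc; d_B = 1/0.02250″ = 44.444 pc.
|d_B − d_A| = |44.444 − 183.15| = 138.71 pc.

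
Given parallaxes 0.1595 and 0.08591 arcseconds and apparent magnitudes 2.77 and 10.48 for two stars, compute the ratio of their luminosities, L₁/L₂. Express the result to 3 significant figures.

L₁/L₂ = 352

d₁ = 1/p₁ = 1/0.1595″ = 6.2696 pc; d₂ = 1/p₂ = 1/0.08591″ = 11.64 pc.
M₁ = m₁ − 5 log₁₀ d₁ + 5 = 2.77 − 3.9862 + 5 = 3.7838.
M₂ = 10.48 − 5.3298 + 5 = 10.1502.
L₁/L₂ = 10^(0.4(M₂ − M₁)) = 10^(0.4 × 6.3664) = 10^2.54656 = 352.01.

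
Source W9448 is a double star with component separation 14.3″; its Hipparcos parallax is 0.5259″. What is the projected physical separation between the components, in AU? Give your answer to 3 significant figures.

d = 1/p = 1/0.5259″ = 1.9015 pc.
At distance d (pc), an angle of θ arcsec spans θ·d AU: s = 14.3 × 1.9015 = 27.191 AU.

27.2 AU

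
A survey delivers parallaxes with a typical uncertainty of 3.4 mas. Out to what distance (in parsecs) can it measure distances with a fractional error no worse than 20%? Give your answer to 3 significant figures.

σ_d/d = σ_p/p, so the condition is σ_p/p ≤ 0.20, i.e. p ≥ σ_p/0.20.
p_min = 3.4/0.20 = 17 mas = 0.017 arcsec.
d_max = 1/p_min = 1/0.017 = 58.824 pc.

58.8 pc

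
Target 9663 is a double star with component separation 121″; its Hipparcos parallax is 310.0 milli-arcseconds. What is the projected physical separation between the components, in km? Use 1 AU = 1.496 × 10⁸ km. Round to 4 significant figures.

d = 1/p = 1/0.3100″ = 3.2258 pc.
At distance d (pc), an angle of θ arcsec spans θ·d AU: s = 121 × 3.2258 = 390.32 AU.
= 390.32 × 1.496 × 10⁸ km = 5.8392 × 10^10 km.

5.839 × 10^10 km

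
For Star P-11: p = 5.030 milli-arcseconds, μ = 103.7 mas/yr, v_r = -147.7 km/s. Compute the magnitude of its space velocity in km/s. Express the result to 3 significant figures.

177 km/s

d = 1/p = 1/0.005030″ = 198.81 pc.
μ = 103.7 mas/yr = 0.1037 ″/yr.
v_t = 4.740 μ d = 4.740 × 0.1037 × 198.81 = 97.723 km/s.
v = √(v_r² + v_t²) = √((-147.7)² + 97.723²) = √31365.1 = 177.1 km/s.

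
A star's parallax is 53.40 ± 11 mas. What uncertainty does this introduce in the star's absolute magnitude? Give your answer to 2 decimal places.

σ_M = 0.45 mag

M = m − 5 log₁₀ d + 5 = m + 5 log₁₀ p + 5, so ∂M/∂p = 5/(p ln 10).
σ_M = (5/ln 10) · (σ_p/p) = 2.1715 × 11/53.40 = 2.1715 × 0.20599 = 0.44731.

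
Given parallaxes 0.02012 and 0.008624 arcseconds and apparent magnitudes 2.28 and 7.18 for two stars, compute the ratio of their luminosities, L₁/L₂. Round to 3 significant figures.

d₁ = 1/p₁ = 1/0.02012″ = 49.702 pc; d₂ = 1/p₂ = 1/0.008624″ = 115.96 pc.
M₁ = m₁ − 5 log₁₀ d₁ + 5 = 2.28 − 8.4819 + 5 = -1.2019.
M₂ = 7.18 − 10.3215 + 5 = 1.8585.
L₁/L₂ = 10^(0.4(M₂ − M₁)) = 10^(0.4 × 3.0604) = 10^1.22416 = 16.756.

L₁/L₂ = 16.8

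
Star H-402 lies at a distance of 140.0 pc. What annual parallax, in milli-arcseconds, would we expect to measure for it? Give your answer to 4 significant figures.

p = 1/d = 1/140 = 0.0071429 arcsec.
= 0.0071429 × 1000 = 7.1429 mas.

7.143 mas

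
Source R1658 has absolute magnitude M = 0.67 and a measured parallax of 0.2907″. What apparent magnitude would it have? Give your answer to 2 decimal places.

m = -1.65

d = 1/p = 1/0.2907″ = 3.44 pc.
m − M = 5 log₁₀ d − 5 = 5 log₁₀(3.44) − 5 = 2.6828 − 5 = -2.3172.
m = M + (m − M) = 0.67 + (-2.3172) = -1.65.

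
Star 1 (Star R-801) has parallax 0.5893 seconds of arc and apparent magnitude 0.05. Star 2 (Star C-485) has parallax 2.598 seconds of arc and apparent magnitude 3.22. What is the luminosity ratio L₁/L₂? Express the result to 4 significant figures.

d₁ = 1/p₁ = 1/0.5893″ = 1.6969 pc; d₂ = 1/p₂ = 1/2.598″ = 0.38491 pc.
M₁ = m₁ − 5 log₁₀ d₁ + 5 = 0.05 − 1.1483 + 5 = 3.9017.
M₂ = 3.22 − (-2.0732) + 5 = 10.2932.
L₁/L₂ = 10^(0.4(M₂ − M₁)) = 10^(0.4 × 6.3915) = 10^2.55660 = 360.25.

L₁/L₂ = 360.3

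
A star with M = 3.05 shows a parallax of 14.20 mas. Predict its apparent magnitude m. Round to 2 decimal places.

m = 7.29

d = 1/p = 1/0.01420″ = 70.423 pc.
m − M = 5 log₁₀ d − 5 = 5 log₁₀(70.423) − 5 = 9.2386 − 5 = 4.2386.
m = M + (m − M) = 3.05 + 4.2386 = 7.29.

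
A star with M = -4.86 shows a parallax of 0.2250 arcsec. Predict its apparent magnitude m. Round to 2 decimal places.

d = 1/p = 1/0.2250″ = 4.4444 pc.
m − M = 5 log₁₀ d − 5 = 5 log₁₀(4.4444) − 5 = 3.2391 − 5 = -1.7609.
m = M + (m − M) = -4.86 + (-1.7609) = -6.62.

m = -6.62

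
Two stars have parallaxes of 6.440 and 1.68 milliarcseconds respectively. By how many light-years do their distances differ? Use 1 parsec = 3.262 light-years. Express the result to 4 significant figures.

1435 ly

d_A = 1/0.006440″ = 155.28 pc; d_B = 1/0.001680″ = 595.24 pc.
|d_B − d_A| = |595.24 − 155.28| = 439.96 pc = 439.96 × 3.262 ly = 1435.1 ly.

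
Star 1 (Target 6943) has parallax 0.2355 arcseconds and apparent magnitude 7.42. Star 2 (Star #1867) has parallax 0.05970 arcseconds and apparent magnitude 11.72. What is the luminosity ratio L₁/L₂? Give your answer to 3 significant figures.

d₁ = 1/p₁ = 1/0.2355″ = 4.2463 pc; d₂ = 1/p₂ = 1/0.05970″ = 16.75 pc.
M₁ = m₁ − 5 log₁₀ d₁ + 5 = 7.42 − 3.1401 + 5 = 9.2799.
M₂ = 11.72 − 6.1201 + 5 = 10.5999.
L₁/L₂ = 10^(0.4(M₂ − M₁)) = 10^(0.4 × 1.3200) = 10^0.52800 = 3.3729.

L₁/L₂ = 3.37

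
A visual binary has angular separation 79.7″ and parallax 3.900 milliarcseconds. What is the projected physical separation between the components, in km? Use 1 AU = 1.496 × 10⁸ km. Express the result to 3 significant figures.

3.06 × 10^12 km

d = 1/p = 1/0.003900″ = 256.41 pc.
At distance d (pc), an angle of θ arcsec spans θ·d AU: s = 79.7 × 256.41 = 20436 AU.
= 20436 × 1.496 × 10⁸ km = 3.0572 × 10^12 km.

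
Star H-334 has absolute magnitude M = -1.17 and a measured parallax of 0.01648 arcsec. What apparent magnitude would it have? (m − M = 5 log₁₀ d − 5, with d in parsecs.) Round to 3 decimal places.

d = 1/p = 1/0.01648″ = 60.68 pc.
m − M = 5 log₁₀ d − 5 = 5 log₁₀(60.68) − 5 = 8.9152 − 5 = 3.9152.
m = M + (m − M) = -1.17 + 3.9152 = 2.745.

m = 2.745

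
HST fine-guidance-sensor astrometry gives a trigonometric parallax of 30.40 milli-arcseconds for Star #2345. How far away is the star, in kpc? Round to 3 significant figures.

0.0329 kpc

p = 30.40 milli-arcseconds = 0.03040 arcsec.
d = 1/p = 1/0.03040 = 32.895 pc.
= 0.032895 kpc.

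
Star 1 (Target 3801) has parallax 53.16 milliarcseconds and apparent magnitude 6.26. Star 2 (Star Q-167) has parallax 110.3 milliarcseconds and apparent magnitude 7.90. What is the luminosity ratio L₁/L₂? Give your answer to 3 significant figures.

d₁ = 1/p₁ = 1/0.05316″ = 18.811 pc; d₂ = 1/p₂ = 1/0.1103″ = 9.0662 pc.
M₁ = m₁ − 5 log₁₀ d₁ + 5 = 6.26 − 6.3721 + 5 = 4.8879.
M₂ = 7.90 − 4.7871 + 5 = 8.1129.
L₁/L₂ = 10^(0.4(M₂ − M₁)) = 10^(0.4 × 3.2250) = 10^1.29000 = 19.498.

L₁/L₂ = 19.5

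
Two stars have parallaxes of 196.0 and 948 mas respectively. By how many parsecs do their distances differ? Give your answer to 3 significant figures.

d_A = 1/0.1960″ = 5.102 pc; d_B = 1/0.9480″ = 1.0549 pc.
|d_B − d_A| = |1.0549 − 5.102| = 4.0471 pc.

4.05 pc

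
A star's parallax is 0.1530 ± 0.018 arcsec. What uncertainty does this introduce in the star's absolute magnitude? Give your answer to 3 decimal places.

M = m − 5 log₁₀ d + 5 = m + 5 log₁₀ p + 5, so ∂M/∂p = 5/(p ln 10).
σ_M = (5/ln 10) · (σ_p/p) = 2.1715 × 0.018/0.1530 = 2.1715 × 0.11765 = 0.25548.

σ_M = 0.255 mag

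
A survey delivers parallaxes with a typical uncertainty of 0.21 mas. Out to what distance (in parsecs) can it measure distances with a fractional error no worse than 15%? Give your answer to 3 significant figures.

σ_d/d = σ_p/p, so the condition is σ_p/p ≤ 0.15, i.e. p ≥ σ_p/0.15.
p_min = 0.21/0.15 = 1.4 mas = 0.0014 arcsec.
d_max = 1/p_min = 1/0.0014 = 714.29 pc.

714 pc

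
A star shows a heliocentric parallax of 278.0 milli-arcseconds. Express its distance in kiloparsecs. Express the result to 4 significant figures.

0.003597 kpc

p = 278.0 milli-arcseconds = 0.2780 arcsec.
d = 1/p = 1/0.2780 = 3.5971 pc.
= 0.0035971 kpc.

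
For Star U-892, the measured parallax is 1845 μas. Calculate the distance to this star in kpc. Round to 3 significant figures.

0.542 kpc

p = 1845 μas = 0.001845 arcsec.
d = 1/p = 1/0.001845 = 542.01 pc.
= 0.54201 kpc.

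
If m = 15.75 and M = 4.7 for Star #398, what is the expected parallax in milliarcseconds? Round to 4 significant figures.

m − M = 15.75 − 4.7 = 11.05.
d = 10^((m−M)/5 + 1) = 10^3.210 = 1621.8 pc.
p = 1/d = 1/1621.8 = 0.0006166 arcsec = 0.6166 mas.

0.6166 mas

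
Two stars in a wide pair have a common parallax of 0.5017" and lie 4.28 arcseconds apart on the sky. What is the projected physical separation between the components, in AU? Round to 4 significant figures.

d = 1/p = 1/0.5017″ = 1.9932 pc.
At distance d (pc), an angle of θ arcsec spans θ·d AU: s = 4.28 × 1.9932 = 8.5309 AU.

8.531 AU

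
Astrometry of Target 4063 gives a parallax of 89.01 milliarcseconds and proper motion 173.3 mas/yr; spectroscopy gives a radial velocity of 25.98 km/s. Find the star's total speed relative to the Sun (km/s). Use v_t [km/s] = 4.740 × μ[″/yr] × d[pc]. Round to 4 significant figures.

d = 1/p = 1/0.08901″ = 11.235 pc.
μ = 173.3 mas/yr = 0.1733 ″/yr.
v_t = 4.740 μ d = 4.740 × 0.1733 × 11.235 = 9.2289 km/s.
v = √(v_r² + v_t²) = √(25.98² + 9.2289²) = √760.133 = 27.571 km/s.

27.57 km/s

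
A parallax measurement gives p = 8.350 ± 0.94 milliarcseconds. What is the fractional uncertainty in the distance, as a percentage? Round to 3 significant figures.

11.3%

For d = 1/p, |σ_d/d| = |σ_p/p|.
σ_p/p = 0.94 / 8.350 = 0.11257 = 11.257%.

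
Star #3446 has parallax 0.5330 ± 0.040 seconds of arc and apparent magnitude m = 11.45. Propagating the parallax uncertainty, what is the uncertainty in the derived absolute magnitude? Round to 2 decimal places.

M = m − 5 log₁₀ d + 5 = m + 5 log₁₀ p + 5, so ∂M/∂p = 5/(p ln 10).
σ_M = (5/ln 10) · (σ_p/p) = 2.1715 × 0.040/0.5330 = 2.1715 × 0.075047 = 0.16296.

σ_M = 0.16 mag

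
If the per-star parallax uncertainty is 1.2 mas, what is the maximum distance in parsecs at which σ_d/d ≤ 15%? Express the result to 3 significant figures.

σ_d/d = σ_p/p, so the condition is σ_p/p ≤ 0.15, i.e. p ≥ σ_p/0.15.
p_min = 1.2/0.15 = 8 mas = 0.008 arcsec.
d_max = 1/p_min = 1/0.008 = 125 pc.

125 pc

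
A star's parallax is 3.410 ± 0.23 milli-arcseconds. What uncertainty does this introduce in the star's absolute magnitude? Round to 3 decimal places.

M = m − 5 log₁₀ d + 5 = m + 5 log₁₀ p + 5, so ∂M/∂p = 5/(p ln 10).
σ_M = (5/ln 10) · (σ_p/p) = 2.1715 × 0.23/3.410 = 2.1715 × 0.067449 = 0.14647.

σ_M = 0.146 mag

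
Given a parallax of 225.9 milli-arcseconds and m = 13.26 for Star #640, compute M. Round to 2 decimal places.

M = 15.03

d = 1/p = 1/0.2259″ = 4.4267 pc.
m − M = 5 log₁₀(4.4267) − 5 = 3.2304 − 5 = -1.7696.
M = m − (m − M) = 13.26 − (-1.7696) = 15.03.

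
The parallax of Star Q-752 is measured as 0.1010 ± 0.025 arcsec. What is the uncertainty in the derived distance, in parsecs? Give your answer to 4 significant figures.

d = 1/p, so σ_d = σ_p / p².
σ_d = 0.0250 / (0.1010)² = 0.0250 / 0.010201 = 2.4507 pc.

2.451 pc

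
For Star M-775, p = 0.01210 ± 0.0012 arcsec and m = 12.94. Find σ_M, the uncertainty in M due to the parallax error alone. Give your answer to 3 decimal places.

M = m − 5 log₁₀ d + 5 = m + 5 log₁₀ p + 5, so ∂M/∂p = 5/(p ln 10).
σ_M = (5/ln 10) · (σ_p/p) = 2.1715 × 0.0012/0.01210 = 2.1715 × 0.099174 = 0.21536.

σ_M = 0.215 mag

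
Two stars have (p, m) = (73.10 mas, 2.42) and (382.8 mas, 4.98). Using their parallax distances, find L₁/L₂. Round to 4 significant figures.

d₁ = 1/p₁ = 1/0.07310″ = 13.68 pc; d₂ = 1/p₂ = 1/0.3828″ = 2.6123 pc.
M₁ = m₁ − 5 log₁₀ d₁ + 5 = 2.42 − 5.6804 + 5 = 1.7396.
M₂ = 4.98 − 2.0851 + 5 = 7.8949.
L₁/L₂ = 10^(0.4(M₂ − M₁)) = 10^(0.4 × 6.1553) = 10^2.46212 = 289.81.

L₁/L₂ = 289.8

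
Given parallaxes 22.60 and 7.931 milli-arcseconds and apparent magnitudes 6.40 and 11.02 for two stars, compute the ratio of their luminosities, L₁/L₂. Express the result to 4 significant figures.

L₁/L₂ = 8.678

d₁ = 1/p₁ = 1/0.02260″ = 44.248 pc; d₂ = 1/p₂ = 1/0.007931″ = 126.09 pc.
M₁ = m₁ − 5 log₁₀ d₁ + 5 = 6.40 − 8.2295 + 5 = 3.1705.
M₂ = 11.02 − 10.5034 + 5 = 5.5166.
L₁/L₂ = 10^(0.4(M₂ − M₁)) = 10^(0.4 × 2.3461) = 10^0.93844 = 8.6784.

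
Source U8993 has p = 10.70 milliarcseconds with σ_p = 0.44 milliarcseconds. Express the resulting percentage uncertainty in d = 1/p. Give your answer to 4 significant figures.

4.112%

For d = 1/p, |σ_d/d| = |σ_p/p|.
σ_p/p = 0.44 / 10.70 = 0.041121 = 4.1121%.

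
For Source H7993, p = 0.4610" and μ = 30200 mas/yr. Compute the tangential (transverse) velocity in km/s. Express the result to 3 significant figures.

d = 1/p = 1/0.4610″ = 2.1692 pc.
μ = 30200 mas/yr = 30.2 ″/yr.
v_t = 4.74 × μ × d = 4.74 × 30.2 × 2.1692 = 310.52 km/s.

311 km/s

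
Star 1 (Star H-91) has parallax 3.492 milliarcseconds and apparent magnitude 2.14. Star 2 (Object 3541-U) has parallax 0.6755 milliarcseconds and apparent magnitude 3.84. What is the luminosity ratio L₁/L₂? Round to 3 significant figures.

d₁ = 1/p₁ = 1/0.003492″ = 286.37 pc; d₂ = 1/p₂ = 1/0.0006755″ = 1480.4 pc.
M₁ = m₁ − 5 log₁₀ d₁ + 5 = 2.14 − 12.2846 + 5 = -5.1446.
M₂ = 3.84 − 15.8519 + 5 = -7.0119.
L₁/L₂ = 10^(0.4(M₂ − M₁)) = 10^(0.4 × (-1.8673)) = 10^(-0.74692) = 0.17909.

L₁/L₂ = 0.179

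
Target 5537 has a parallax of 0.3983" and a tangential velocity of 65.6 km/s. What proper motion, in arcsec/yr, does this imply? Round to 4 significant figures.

5.512 arcsec/yr

d = 1/p = 1/0.3983″ = 2.5107 pc.
μ = v_t / (4.74 d) = 65.6 / (4.74 × 2.5107) = 65.6 / 11.901 = 5.5121 ″/yr.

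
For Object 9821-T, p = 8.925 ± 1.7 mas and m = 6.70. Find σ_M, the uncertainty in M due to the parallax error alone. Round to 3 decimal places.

M = m − 5 log₁₀ d + 5 = m + 5 log₁₀ p + 5, so ∂M/∂p = 5/(p ln 10).
σ_M = (5/ln 10) · (σ_p/p) = 2.1715 × 1.7/8.925 = 2.1715 × 0.19048 = 0.41363.

σ_M = 0.414 mag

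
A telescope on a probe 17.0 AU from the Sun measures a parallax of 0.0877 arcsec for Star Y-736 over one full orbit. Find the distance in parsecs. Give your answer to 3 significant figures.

194 pc

With baseline B (in AU) and parallax p (in arcsec), d = B/p parsecs.
d = 17.0 / 0.0877 = 193.84 pc.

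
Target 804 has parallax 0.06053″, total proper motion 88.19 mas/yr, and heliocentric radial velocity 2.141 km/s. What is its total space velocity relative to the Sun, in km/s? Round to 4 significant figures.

d = 1/p = 1/0.06053″ = 16.521 pc.
μ = 88.19 mas/yr = 0.08819 ″/yr.
v_t = 4.740 μ d = 4.740 × 0.08819 × 16.521 = 6.9061 km/s.
v = √(v_r² + v_t²) = √(2.141² + 6.9061²) = √52.2781 = 7.2304 km/s.

7.230 km/s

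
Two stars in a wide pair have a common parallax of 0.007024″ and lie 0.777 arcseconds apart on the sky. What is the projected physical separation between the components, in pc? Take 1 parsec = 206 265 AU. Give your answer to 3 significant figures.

0.000536 pc

d = 1/p = 1/0.007024″ = 142.37 pc.
At distance d (pc), an angle of θ arcsec spans θ·d AU: s = 0.777 × 142.37 = 110.62 AU.
= 110.62 / 206265 = 0.00053630 pc.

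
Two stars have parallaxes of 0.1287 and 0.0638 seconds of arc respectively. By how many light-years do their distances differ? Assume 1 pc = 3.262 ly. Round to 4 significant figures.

d_A = 1/0.1287″ = 7.77 pc; d_B = 1/0.06380″ = 15.674 pc.
|d_B − d_A| = |15.674 − 7.77| = 7.904 pc = 7.904 × 3.262 ly = 25.783 ly.

25.78 ly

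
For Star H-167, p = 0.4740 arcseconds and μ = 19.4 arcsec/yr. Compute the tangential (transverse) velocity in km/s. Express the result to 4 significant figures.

d = 1/p = 1/0.4740″ = 2.1097 pc.
v_t = 4.74 × μ × d = 4.74 × 19.4 × 2.1097 = 194 km/s.

194.0 km/s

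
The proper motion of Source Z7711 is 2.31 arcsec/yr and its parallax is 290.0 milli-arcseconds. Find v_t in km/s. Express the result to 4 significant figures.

37.76 km/s

d = 1/p = 1/0.2900″ = 3.4483 pc.
v_t = 4.74 × μ × d = 4.74 × 2.31 × 3.4483 = 37.757 km/s.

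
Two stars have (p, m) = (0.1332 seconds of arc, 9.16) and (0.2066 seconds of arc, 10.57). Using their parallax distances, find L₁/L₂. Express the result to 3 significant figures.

L₁/L₂ = 8.82

d₁ = 1/p₁ = 1/0.1332″ = 7.5075 pc; d₂ = 1/p₂ = 1/0.2066″ = 4.8403 pc.
M₁ = m₁ − 5 log₁₀ d₁ + 5 = 9.16 − 4.3775 + 5 = 9.7825.
M₂ = 10.57 − 3.4244 + 5 = 12.1456.
L₁/L₂ = 10^(0.4(M₂ − M₁)) = 10^(0.4 × 2.3631) = 10^0.94524 = 8.8154.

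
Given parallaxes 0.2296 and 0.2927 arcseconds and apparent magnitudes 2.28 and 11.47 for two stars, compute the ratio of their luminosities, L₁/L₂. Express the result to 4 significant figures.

L₁/L₂ = 7707

d₁ = 1/p₁ = 1/0.2296″ = 4.3554 pc; d₂ = 1/p₂ = 1/0.2927″ = 3.4165 pc.
M₁ = m₁ − 5 log₁₀ d₁ + 5 = 2.28 − 3.1951 + 5 = 4.0849.
M₂ = 11.47 − 2.6679 + 5 = 13.8021.
L₁/L₂ = 10^(0.4(M₂ − M₁)) = 10^(0.4 × 9.7172) = 10^3.88688 = 7706.9.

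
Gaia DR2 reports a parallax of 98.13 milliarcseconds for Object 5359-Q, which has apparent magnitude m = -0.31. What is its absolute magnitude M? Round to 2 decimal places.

d = 1/p = 1/0.09813″ = 10.191 pc.
m − M = 5 log₁₀(10.191) − 5 = 5.0411 − 5 = 0.0411.
M = m − (m − M) = -0.31 − 0.0411 = -0.35.

M = -0.35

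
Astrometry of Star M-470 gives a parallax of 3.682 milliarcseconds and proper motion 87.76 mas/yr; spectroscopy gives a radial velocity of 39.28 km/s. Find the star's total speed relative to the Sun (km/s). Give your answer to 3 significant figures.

120 km/s

d = 1/p = 1/0.003682″ = 271.59 pc.
μ = 87.76 mas/yr = 0.08776 ″/yr.
v_t = 4.740 μ d = 4.740 × 0.08776 × 271.59 = 112.98 km/s.
v = √(v_r² + v_t²) = √(39.28² + 112.98²) = √14307.4 = 119.61 km/s.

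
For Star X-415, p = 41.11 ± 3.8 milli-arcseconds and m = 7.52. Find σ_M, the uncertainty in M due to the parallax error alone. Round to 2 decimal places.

M = m − 5 log₁₀ d + 5 = m + 5 log₁₀ p + 5, so ∂M/∂p = 5/(p ln 10).
σ_M = (5/ln 10) · (σ_p/p) = 2.1715 × 3.8/41.11 = 2.1715 × 0.092435 = 0.20072.

σ_M = 0.20 mag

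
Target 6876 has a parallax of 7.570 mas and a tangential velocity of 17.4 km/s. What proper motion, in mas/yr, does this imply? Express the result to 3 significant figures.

d = 1/p = 1/0.007570″ = 132.1 pc.
μ = v_t / (4.74 d) = 17.4 / (4.74 × 132.1) = 17.4 / 626.15 = 0.027789 ″/yr = 27.789 mas/yr.

27.8 mas/yr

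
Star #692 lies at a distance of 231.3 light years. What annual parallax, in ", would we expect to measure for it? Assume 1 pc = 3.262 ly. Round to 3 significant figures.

0.0141 "

d = 231.3 ly ÷ 3.262 = 70.907 pc.
p = 1/d = 1/70.907 = 0.014103 arcsec.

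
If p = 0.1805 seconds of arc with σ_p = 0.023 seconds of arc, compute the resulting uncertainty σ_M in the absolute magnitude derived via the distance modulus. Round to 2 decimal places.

σ_M = 0.28 mag

M = m − 5 log₁₀ d + 5 = m + 5 log₁₀ p + 5, so ∂M/∂p = 5/(p ln 10).
σ_M = (5/ln 10) · (σ_p/p) = 2.1715 × 0.023/0.1805 = 2.1715 × 0.12742 = 0.27669.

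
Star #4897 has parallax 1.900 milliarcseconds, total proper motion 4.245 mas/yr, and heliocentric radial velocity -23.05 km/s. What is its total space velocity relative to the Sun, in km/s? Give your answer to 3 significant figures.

d = 1/p = 1/0.001900″ = 526.32 pc.
μ = 4.245 mas/yr = 0.004245 ″/yr.
v_t = 4.740 μ d = 4.740 × 0.004245 × 526.32 = 10.59 km/s.
v = √(v_r² + v_t²) = √((-23.05)² + 10.59²) = √643.451 = 25.366 km/s.

25.4 km/s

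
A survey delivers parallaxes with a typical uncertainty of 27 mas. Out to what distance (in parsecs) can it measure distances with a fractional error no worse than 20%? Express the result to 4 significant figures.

σ_d/d = σ_p/p, so the condition is σ_p/p ≤ 0.20, i.e. p ≥ σ_p/0.20.
p_min = 27/0.20 = 135 mas = 0.135 arcsec.
d_max = 1/p_min = 1/0.135 = 7.4074 pc.

7.407 pc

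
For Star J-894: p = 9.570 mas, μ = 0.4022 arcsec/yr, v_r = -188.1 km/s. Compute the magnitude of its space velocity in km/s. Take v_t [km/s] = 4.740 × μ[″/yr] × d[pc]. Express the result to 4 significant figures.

274.0 km/s

d = 1/p = 1/0.009570″ = 104.49 pc.
v_t = 4.740 μ d = 4.740 × 0.4022 × 104.49 = 199.2 km/s.
v = √(v_r² + v_t²) = √((-188.1)² + 199.2²) = √75062.3 = 273.97 km/s.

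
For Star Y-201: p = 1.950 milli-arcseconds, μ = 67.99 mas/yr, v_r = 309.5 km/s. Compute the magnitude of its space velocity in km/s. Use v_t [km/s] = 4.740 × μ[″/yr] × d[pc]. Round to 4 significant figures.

d = 1/p = 1/0.001950″ = 512.82 pc.
μ = 67.99 mas/yr = 0.06799 ″/yr.
v_t = 4.740 μ d = 4.740 × 0.06799 × 512.82 = 165.27 km/s.
v = √(v_r² + v_t²) = √(309.5² + 165.27²) = √123104 = 350.86 km/s.

350.9 km/s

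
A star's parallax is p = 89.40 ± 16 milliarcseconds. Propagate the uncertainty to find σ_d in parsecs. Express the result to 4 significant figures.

2.002 pc

d = 1/p, so σ_d = σ_p / p².
σ_d = 0.0160 / (0.08940)² = 0.0160 / 0.0079924 = 2.0019 pc.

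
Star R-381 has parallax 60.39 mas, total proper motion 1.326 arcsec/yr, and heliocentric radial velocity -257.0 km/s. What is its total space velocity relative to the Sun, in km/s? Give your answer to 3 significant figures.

d = 1/p = 1/0.06039″ = 16.559 pc.
v_t = 4.740 μ d = 4.740 × 1.326 × 16.559 = 104.08 km/s.
v = √(v_r² + v_t²) = √((-257.0)² + 104.08²) = √76881.6 = 277.28 km/s.

277 km/s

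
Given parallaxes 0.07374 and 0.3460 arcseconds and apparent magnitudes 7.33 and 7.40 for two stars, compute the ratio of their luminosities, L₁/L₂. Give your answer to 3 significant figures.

L₁/L₂ = 23.5

d₁ = 1/p₁ = 1/0.07374″ = 13.561 pc; d₂ = 1/p₂ = 1/0.3460″ = 2.8902 pc.
M₁ = m₁ − 5 log₁₀ d₁ + 5 = 7.33 − 5.6615 + 5 = 6.6685.
M₂ = 7.40 − 2.3046 + 5 = 10.0954.
L₁/L₂ = 10^(0.4(M₂ − M₁)) = 10^(0.4 × 3.4269) = 10^1.37076 = 23.483.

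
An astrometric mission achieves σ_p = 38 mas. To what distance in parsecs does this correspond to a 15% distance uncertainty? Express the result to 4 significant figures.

σ_d/d = σ_p/p, so the condition is σ_p/p ≤ 0.15, i.e. p ≥ σ_p/0.15.
p_min = 38/0.15 = 253.33 mas = 0.25333 arcsec.
d_max = 1/p_min = 1/0.25333 = 3.9474 pc.

3.947 pc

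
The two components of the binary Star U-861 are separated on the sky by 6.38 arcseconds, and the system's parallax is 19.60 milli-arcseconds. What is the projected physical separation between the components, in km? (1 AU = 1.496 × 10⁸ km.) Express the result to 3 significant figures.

4.87 × 10^10 km

d = 1/p = 1/0.01960″ = 51.02 pc.
At distance d (pc), an angle of θ arcsec spans θ·d AU: s = 6.38 × 51.02 = 325.51 AU.
= 325.51 × 1.496 × 10⁸ km = 4.8696 × 10^10 km.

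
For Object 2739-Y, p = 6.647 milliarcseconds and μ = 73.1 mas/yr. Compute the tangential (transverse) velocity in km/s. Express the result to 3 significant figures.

d = 1/p = 1/0.006647″ = 150.44 pc.
μ = 73.1 mas/yr = 0.0731 ″/yr.
v_t = 4.74 × μ × d = 4.74 × 0.0731 × 150.44 = 52.127 km/s.

52.1 km/s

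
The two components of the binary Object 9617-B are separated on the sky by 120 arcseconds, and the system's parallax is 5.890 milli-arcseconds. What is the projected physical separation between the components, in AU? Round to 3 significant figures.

d = 1/p = 1/0.005890″ = 169.78 pc.
At distance d (pc), an angle of θ arcsec spans θ·d AU: s = 120 × 169.78 = 20374 AU.

20400 AU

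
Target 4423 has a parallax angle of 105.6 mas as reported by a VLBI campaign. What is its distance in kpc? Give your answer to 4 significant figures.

p = 105.6 mas = 0.1056 arcsec.
d = 1/p = 1/0.1056 = 9.4697 pc.
= 0.0094697 kpc.

0.009470 kpc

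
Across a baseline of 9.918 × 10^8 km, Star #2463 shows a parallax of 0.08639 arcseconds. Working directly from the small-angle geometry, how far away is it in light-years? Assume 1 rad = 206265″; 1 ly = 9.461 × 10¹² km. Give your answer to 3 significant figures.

250 ly

θ = 0.08639″ = 0.08639/206265 = 4.1883 × 10^-7 rad.
d = B/θ = (9.918 × 10^8) / (4.1883 × 10^-7) = 2.3680 × 10^15 km = (2.3680 × 10^15) / (9.461 × 10^12) ly = 250.29 ly.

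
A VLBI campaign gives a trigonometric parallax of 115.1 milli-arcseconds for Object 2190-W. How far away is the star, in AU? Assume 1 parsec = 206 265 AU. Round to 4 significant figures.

1.792 × 10^6 AU

p = 115.1 milli-arcseconds = 0.1151 arcsec.
d = 1/p = 1/0.1151 = 8.6881 pc.
In AU: 8.6881 × 206265 = 1.7921 × 10^6 AU.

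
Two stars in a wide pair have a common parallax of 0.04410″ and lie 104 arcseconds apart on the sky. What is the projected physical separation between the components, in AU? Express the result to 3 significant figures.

2360 AU

d = 1/p = 1/0.04410″ = 22.676 pc.
At distance d (pc), an angle of θ arcsec spans θ·d AU: s = 104 × 22.676 = 2358.3 AU.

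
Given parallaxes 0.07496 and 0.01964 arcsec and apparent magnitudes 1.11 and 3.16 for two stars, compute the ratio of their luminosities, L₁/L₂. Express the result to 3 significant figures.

d₁ = 1/p₁ = 1/0.07496″ = 13.34 pc; d₂ = 1/p₂ = 1/0.01964″ = 50.916 pc.
M₁ = m₁ − 5 log₁₀ d₁ + 5 = 1.11 − 5.6258 + 5 = 0.4842.
M₂ = 3.16 − 8.5343 + 5 = -0.3743.
L₁/L₂ = 10^(0.4(M₂ − M₁)) = 10^(0.4 × (-0.8585)) = 10^(-0.34340) = 0.45352.

L₁/L₂ = 0.454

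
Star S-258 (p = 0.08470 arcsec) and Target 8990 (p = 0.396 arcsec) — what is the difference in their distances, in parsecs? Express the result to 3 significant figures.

d_A = 1/0.08470″ = 11.806 pc; d_B = 1/0.3960″ = 2.5253 pc.
|d_B − d_A| = |2.5253 − 11.806| = 9.2807 pc.

9.28 pc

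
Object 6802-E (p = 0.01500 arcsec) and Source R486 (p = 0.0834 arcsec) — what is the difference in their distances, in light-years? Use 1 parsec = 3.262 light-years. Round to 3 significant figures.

d_A = 1/0.01500″ = 66.667 pc; d_B = 1/0.08340″ = 11.99 pc.
|d_B − d_A| = |11.99 − 66.667| = 54.677 pc = 54.677 × 3.262 ly = 178.36 ly.

178 ly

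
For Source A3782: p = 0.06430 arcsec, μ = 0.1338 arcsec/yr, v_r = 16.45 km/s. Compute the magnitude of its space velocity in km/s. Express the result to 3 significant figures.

d = 1/p = 1/0.06430″ = 15.552 pc.
v_t = 4.740 μ d = 4.740 × 0.1338 × 15.552 = 9.8633 km/s.
v = √(v_r² + v_t²) = √(16.45² + 9.8633²) = √367.887 = 19.18 km/s.

19.2 km/s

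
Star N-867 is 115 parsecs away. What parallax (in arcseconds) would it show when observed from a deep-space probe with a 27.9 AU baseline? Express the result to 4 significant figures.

0.2426 arcsec

p (arcsec) = B (AU) / d (pc).
p = 27.9 / 115 = 0.24261 arcsec.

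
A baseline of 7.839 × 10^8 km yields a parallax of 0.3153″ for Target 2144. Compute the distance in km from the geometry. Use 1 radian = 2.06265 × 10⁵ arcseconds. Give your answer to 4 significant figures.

5.128 × 10^14 km

θ = 0.3153″ = 0.3153/206265 = 1.5286 × 10^-6 rad.
d = B/θ = (7.839 × 10^8) / (1.5286 × 10^-6) = 5.1282 × 10^14 km.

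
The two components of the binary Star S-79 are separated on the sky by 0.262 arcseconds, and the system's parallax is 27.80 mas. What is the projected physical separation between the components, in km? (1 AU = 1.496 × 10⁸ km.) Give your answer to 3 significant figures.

1.41 × 10^9 km

d = 1/p = 1/0.02780″ = 35.971 pc.
At distance d (pc), an angle of θ arcsec spans θ·d AU: s = 0.262 × 35.971 = 9.4244 AU.
= 9.4244 × 1.496 × 10⁸ km = 1.4099 × 10^9 km.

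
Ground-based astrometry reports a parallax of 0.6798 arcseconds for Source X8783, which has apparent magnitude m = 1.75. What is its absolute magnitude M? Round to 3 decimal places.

M = 5.912

d = 1/p = 1/0.6798″ = 1.471 pc.
m − M = 5 log₁₀(1.471) − 5 = 0.8381 − 5 = -4.1619.
M = m − (m − M) = 1.75 − (-4.1619) = 5.912.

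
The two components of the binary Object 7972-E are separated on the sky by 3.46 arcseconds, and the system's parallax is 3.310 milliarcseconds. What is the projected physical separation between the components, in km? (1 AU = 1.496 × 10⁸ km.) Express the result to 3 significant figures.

1.56 × 10^11 km

d = 1/p = 1/0.003310″ = 302.11 pc.
At distance d (pc), an angle of θ arcsec spans θ·d AU: s = 3.46 × 302.11 = 1045.3 AU.
= 1045.3 × 1.496 × 10⁸ km = 1.5638 × 10^11 km.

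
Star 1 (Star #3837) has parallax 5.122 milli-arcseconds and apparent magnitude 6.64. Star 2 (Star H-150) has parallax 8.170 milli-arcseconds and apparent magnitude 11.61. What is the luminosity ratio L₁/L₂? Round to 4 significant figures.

L₁/L₂ = 247.5

d₁ = 1/p₁ = 1/0.005122″ = 195.24 pc; d₂ = 1/p₂ = 1/0.008170″ = 122.4 pc.
M₁ = m₁ − 5 log₁₀ d₁ + 5 = 6.64 − 11.4528 + 5 = 0.1872.
M₂ = 11.61 − 10.4389 + 5 = 6.1711.
L₁/L₂ = 10^(0.4(M₂ − M₁)) = 10^(0.4 × 5.9839) = 10^2.39356 = 247.49.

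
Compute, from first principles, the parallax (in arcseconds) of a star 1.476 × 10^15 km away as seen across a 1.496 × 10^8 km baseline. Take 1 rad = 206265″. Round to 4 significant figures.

0.02091 arcsec

θ ≈ B/d = (1.496 × 10^8) / (1.476 × 10^15) = 1.0136 × 10^-7 rad.
In arcseconds: 1.0136 × 10^-7 × 206265 = 0.020907″.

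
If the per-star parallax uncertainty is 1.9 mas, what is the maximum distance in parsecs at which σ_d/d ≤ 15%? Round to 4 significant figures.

σ_d/d = σ_p/p, so the condition is σ_p/p ≤ 0.15, i.e. p ≥ σ_p/0.15.
p_min = 1.9/0.15 = 12.667 mas = 0.012667 arcsec.
d_max = 1/p_min = 1/0.012667 = 78.945 pc.

78.95 pc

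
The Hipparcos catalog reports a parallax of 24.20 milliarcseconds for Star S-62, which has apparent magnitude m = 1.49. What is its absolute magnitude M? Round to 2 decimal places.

d = 1/p = 1/0.02420″ = 41.322 pc.
m − M = 5 log₁₀(41.322) − 5 = 8.0809 − 5 = 3.0809.
M = m − (m − M) = 1.49 − 3.0809 = -1.59.

M = -1.59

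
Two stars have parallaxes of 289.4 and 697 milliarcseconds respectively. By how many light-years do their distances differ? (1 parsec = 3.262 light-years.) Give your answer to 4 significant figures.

6.592 ly

d_A = 1/0.2894″ = 3.4554 pc; d_B = 1/0.6970″ = 1.4347 pc.
|d_B − d_A| = |1.4347 − 3.4554| = 2.0207 pc = 2.0207 × 3.262 ly = 6.5915 ly.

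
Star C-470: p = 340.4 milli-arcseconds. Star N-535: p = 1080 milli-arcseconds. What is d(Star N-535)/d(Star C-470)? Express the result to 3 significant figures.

0.315

Since d = 1/p, d_B/d_A = p_A/p_B.
= 340.4 / 1080 = 0.31519.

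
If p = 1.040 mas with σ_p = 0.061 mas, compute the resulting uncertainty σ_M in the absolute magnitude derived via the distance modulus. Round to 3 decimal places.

M = m − 5 log₁₀ d + 5 = m + 5 log₁₀ p + 5, so ∂M/∂p = 5/(p ln 10).
σ_M = (5/ln 10) · (σ_p/p) = 2.1715 × 0.061/1.040 = 2.1715 × 0.058654 = 0.12737.

σ_M = 0.127 mag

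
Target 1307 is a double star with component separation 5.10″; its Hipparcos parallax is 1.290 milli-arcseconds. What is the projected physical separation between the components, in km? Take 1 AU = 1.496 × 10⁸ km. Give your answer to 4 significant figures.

5.914 × 10^11 km

d = 1/p = 1/0.001290″ = 775.19 pc.
At distance d (pc), an angle of θ arcsec spans θ·d AU: s = 5.10 × 775.19 = 3953.5 AU.
= 3953.5 × 1.496 × 10⁸ km = 5.9144 × 10^11 km.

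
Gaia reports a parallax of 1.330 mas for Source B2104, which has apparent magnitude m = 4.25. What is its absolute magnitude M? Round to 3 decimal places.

d = 1/p = 1/0.001330″ = 751.88 pc.
m − M = 5 log₁₀(751.88) − 5 = 14.3807 − 5 = 9.3807.
M = m − (m − M) = 4.25 − 9.3807 = -5.131.

M = -5.131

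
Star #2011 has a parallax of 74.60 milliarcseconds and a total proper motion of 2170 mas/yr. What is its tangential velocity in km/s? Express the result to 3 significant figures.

d = 1/p = 1/0.07460″ = 13.405 pc.
μ = 2170 mas/yr = 2.17 ″/yr.
v_t = 4.74 × μ × d = 4.74 × 2.17 × 13.405 = 137.88 km/s.

138 km/s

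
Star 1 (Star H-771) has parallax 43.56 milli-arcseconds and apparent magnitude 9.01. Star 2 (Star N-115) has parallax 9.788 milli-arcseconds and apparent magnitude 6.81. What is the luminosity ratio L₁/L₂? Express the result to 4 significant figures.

d₁ = 1/p₁ = 1/0.04356″ = 22.957 pc; d₂ = 1/p₂ = 1/0.009788″ = 102.17 pc.
M₁ = m₁ − 5 log₁₀ d₁ + 5 = 9.01 − 6.8046 + 5 = 7.2054.
M₂ = 6.81 − 10.0466 + 5 = 1.7634.
L₁/L₂ = 10^(0.4(M₂ − M₁)) = 10^(0.4 × (-5.4420)) = 10^(-2.17680) = 0.0066558.

L₁/L₂ = 0.006656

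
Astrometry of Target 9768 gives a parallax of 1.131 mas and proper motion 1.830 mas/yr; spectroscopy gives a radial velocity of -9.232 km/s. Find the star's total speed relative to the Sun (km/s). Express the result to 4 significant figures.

12.00 km/s

d = 1/p = 1/0.001131″ = 884.17 pc.
μ = 1.830 mas/yr = 0.001830 ″/yr.
v_t = 4.740 μ d = 4.740 × 0.001830 × 884.17 = 7.6695 km/s.
v = √(v_r² + v_t²) = √((-9.232)² + 7.6695²) = √144.051 = 12.002 km/s.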